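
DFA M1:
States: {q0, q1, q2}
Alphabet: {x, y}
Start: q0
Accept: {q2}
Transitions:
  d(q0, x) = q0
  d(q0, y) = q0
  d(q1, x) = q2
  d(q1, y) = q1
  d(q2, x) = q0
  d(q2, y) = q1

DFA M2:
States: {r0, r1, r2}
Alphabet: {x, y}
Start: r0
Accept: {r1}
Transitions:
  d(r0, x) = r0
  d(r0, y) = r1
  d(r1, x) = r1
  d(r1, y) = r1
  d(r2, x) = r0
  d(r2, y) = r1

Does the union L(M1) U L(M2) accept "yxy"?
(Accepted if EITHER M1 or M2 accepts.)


M1: final=q0 accepted=False
M2: final=r1 accepted=True

Yes, union accepts


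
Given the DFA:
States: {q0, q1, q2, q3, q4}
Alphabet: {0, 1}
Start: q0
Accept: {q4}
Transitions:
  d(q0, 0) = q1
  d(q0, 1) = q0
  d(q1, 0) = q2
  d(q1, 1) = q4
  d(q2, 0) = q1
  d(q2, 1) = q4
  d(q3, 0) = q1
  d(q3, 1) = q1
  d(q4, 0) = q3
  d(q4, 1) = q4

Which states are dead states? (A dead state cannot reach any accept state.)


Forward reachability from each state:
  q0 -> reaches accept state q4 (live)
  q1 -> reaches accept state q4 (live)
  q2 -> reaches accept state q4 (live)
  q3 -> reaches accept state q4 (live)
  q4 -> reaches accept state q4 (live)

None (all states can reach an accept state)


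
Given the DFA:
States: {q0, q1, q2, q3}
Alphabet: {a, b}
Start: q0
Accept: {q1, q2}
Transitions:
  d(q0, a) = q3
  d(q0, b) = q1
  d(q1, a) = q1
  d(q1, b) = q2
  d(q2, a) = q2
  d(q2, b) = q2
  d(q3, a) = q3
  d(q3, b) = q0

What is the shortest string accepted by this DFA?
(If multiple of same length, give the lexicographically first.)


BFS by string length (lex-first path to each state shown):
  len 0: q0<-""
  len 1: q1<-"b", q3<-"a"
Found accept state at length 1.

"b"


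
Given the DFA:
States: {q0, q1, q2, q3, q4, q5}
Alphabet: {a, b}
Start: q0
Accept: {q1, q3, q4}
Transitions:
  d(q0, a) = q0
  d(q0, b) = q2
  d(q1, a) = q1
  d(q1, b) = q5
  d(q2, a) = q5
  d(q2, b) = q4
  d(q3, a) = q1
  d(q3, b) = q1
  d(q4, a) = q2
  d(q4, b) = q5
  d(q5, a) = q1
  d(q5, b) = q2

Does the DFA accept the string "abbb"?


Trace: q0 -> q0 -> q2 -> q4 -> q5
Final state: q5
Accept states: {q1, q3, q4}

No, rejected (final state q5 is not an accept state)


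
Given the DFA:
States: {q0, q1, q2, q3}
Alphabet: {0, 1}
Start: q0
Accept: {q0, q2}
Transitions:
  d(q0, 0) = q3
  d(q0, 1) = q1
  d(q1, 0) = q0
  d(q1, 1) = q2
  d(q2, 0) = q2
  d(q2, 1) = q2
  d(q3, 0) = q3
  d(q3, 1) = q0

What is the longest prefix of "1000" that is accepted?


Run the DFA, marking each prefix where the state is accepting:
  "" -> q0 [accept]
  "1" -> q1 [reject]
  "10" -> q0 [accept]
  "100" -> q3 [reject]
  "1000" -> q3 [reject]

"10"


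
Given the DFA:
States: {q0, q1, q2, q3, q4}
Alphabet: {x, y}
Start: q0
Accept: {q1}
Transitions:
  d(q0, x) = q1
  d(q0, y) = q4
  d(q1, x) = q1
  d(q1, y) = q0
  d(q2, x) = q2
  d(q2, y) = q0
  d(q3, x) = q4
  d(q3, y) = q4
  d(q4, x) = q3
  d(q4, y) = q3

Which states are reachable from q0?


BFS from q0:
  layer 0: {q0}
  layer 1: {q1, q4}
  layer 2: {q3}

{q0, q1, q3, q4}


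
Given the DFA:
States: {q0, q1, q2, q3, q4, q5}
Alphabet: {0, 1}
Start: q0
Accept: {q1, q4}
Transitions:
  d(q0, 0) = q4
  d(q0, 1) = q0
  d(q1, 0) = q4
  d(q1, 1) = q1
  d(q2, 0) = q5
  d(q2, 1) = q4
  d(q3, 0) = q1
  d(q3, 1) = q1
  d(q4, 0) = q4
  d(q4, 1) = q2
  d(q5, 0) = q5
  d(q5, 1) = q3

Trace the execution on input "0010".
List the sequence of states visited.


Input: 0010
d(q0, 0) = q4
d(q4, 0) = q4
d(q4, 1) = q2
d(q2, 0) = q5


q0 -> q4 -> q4 -> q2 -> q5


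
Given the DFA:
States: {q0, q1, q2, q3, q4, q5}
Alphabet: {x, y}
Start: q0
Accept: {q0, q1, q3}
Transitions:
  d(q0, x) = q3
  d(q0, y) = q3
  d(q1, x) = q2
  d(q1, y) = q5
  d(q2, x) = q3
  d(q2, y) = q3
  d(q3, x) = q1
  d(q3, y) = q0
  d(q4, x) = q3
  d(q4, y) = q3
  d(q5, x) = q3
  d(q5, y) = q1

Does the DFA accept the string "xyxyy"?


Trace: q0 -> q3 -> q0 -> q3 -> q0 -> q3
Final state: q3
Accept states: {q0, q1, q3}

Yes, accepted (final state q3 is an accept state)


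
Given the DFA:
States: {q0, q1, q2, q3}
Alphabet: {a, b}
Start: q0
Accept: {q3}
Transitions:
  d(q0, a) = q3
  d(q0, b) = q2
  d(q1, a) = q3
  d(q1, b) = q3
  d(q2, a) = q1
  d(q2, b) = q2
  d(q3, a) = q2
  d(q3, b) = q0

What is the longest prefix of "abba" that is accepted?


Run the DFA, marking each prefix where the state is accepting:
  "" -> q0 [reject]
  "a" -> q3 [accept]
  "ab" -> q0 [reject]
  "abb" -> q2 [reject]
  "abba" -> q1 [reject]

"a"


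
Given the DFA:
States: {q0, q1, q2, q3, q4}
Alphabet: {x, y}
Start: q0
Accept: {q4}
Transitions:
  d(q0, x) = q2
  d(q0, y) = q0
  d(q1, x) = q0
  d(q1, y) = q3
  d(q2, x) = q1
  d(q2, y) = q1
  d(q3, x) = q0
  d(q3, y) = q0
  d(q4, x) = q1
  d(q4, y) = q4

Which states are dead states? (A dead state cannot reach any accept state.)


Forward reachability from each state:
  q0 -> reaches {q0, q1, q2, q3}, no accept state (dead)
  q1 -> reaches {q0, q1, q2, q3}, no accept state (dead)
  q2 -> reaches {q0, q1, q2, q3}, no accept state (dead)
  q3 -> reaches {q0, q1, q2, q3}, no accept state (dead)
  q4 -> reaches accept state q4 (live)

{q0, q1, q2, q3}


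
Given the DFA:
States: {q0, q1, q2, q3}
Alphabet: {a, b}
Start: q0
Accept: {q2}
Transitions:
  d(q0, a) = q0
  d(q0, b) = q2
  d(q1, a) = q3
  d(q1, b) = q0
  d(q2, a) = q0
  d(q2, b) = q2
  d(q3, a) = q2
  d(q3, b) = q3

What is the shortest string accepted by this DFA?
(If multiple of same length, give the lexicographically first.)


BFS by string length (lex-first path to each state shown):
  len 0: q0<-""
  len 1: q0<-"a", q2<-"b"
Found accept state at length 1.

"b"


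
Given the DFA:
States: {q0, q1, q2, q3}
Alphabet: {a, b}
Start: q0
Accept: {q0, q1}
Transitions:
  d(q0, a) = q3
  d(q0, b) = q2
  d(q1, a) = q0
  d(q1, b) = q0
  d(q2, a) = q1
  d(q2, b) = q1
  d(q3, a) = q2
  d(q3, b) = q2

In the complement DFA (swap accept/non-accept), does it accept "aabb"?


Trace: q0 -> q3 -> q2 -> q1 -> q0
Final: q0
Original accept: {q0, q1}
Complement: q0 is in original accept

No, complement rejects (original accepts)


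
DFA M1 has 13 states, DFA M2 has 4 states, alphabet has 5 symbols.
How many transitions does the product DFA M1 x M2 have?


Product DFA has 13 * 4 = 52 states.
Each has 5 transitions: 52 * 5 = 260

260


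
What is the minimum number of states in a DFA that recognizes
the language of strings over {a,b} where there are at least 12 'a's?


States: count = 0, 1, ..., 11, and a final '>= 12' state.
Total: 12 + 1 = 13. Accept = '>= 12' state.

13


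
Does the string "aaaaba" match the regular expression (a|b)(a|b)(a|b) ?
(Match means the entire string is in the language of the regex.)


|string| = 6; first = 'a'; last = 'a'

No, "aaaaba" does not match (a|b)(a|b)(a|b)


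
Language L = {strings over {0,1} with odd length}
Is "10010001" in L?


length = 8; 8 mod 2 = 0

No, "10010001" is not in L


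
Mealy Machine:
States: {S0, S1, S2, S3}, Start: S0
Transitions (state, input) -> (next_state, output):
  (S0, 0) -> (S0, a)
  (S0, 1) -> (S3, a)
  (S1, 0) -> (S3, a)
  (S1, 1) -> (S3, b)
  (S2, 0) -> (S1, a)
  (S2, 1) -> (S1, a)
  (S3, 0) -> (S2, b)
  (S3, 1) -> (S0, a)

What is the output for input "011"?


Step-by-step:
  (S0, 0) -> (S0, a)
  (S0, 1) -> (S3, a)
  (S3, 1) -> (S0, a)

"aaa"


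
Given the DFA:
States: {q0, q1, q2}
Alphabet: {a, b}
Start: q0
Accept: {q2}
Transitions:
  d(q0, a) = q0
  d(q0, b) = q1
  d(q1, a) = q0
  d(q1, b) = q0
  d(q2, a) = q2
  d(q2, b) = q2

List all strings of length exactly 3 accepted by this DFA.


All strings of length 3: 8 total
Accepted: 0

None


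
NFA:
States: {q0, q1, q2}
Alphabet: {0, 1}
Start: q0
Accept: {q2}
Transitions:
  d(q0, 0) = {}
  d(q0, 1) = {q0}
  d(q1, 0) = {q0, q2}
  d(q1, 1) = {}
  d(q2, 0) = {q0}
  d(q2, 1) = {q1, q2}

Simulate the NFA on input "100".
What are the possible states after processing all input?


Start: {q0}
  --1--> {q0}
  --0--> {}
  --0--> {}

{} (empty set, no valid transitions)


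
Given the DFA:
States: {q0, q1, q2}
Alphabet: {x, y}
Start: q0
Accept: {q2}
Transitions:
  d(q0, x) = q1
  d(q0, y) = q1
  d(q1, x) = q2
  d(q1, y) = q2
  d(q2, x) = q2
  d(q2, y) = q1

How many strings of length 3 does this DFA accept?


Enumerating all length-3 strings:
  "xxx" -> q2 [accept]
  "xxy" -> q1 [reject]
  "xyx" -> q2 [accept]
  "xyy" -> q1 [reject]
  "yxx" -> q2 [accept]
  "yxy" -> q1 [reject]
  "yyx" -> q2 [accept]
  "yyy" -> q1 [reject]

4 out of 8


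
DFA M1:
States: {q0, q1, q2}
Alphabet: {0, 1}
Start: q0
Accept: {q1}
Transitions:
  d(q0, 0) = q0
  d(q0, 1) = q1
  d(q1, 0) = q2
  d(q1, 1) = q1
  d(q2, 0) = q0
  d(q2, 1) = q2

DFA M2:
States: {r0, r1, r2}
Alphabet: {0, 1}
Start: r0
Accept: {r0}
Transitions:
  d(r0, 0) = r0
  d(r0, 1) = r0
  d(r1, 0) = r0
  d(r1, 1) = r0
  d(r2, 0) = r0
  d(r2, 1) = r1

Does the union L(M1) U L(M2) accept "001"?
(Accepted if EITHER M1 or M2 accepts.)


M1: final=q1 accepted=True
M2: final=r0 accepted=True

Yes, union accepts


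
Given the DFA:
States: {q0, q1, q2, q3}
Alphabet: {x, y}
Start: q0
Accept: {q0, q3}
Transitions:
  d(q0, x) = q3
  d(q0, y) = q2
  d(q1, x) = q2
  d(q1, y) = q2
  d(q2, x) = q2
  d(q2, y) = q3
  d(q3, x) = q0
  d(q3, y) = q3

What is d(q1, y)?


Looking up transition d(q1, y)

q2


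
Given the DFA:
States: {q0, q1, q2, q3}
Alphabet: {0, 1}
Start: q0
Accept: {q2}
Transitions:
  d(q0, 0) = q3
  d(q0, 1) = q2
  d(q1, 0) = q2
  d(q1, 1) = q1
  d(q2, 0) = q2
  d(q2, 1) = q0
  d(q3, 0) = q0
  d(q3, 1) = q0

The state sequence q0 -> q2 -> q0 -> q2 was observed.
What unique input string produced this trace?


Trace back each transition to find the symbol:
  q0 --[1]--> q2
  q2 --[1]--> q0
  q0 --[1]--> q2

"111"


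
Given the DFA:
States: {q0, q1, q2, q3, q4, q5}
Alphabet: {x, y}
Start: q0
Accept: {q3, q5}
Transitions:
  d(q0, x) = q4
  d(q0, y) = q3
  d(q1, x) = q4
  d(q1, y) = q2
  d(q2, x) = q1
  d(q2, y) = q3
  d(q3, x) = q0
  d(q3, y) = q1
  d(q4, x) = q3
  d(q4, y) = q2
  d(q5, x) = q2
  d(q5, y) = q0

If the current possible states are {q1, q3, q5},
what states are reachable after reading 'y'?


Apply transition on 'y' from each current state:
  d(q1, y) = q2
  d(q3, y) = q1
  d(q5, y) = q0

{q0, q1, q2}


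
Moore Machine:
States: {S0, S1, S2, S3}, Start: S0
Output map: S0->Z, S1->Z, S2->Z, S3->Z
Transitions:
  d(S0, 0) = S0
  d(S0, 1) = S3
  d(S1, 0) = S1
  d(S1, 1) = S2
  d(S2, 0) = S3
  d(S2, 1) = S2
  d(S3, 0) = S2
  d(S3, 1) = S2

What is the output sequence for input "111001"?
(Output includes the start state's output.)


Start: S0 (output Z)
  --1--> S3 (output Z)
  --1--> S2 (output Z)
  --1--> S2 (output Z)
  --0--> S3 (output Z)
  --0--> S2 (output Z)
  --1--> S2 (output Z)

"ZZZZZZZ"


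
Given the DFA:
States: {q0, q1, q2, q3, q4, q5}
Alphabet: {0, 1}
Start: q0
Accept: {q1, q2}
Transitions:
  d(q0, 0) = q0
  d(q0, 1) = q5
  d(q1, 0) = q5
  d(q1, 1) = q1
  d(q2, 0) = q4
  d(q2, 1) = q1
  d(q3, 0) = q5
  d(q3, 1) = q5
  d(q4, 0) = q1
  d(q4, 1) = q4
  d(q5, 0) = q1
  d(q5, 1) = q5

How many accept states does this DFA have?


Accept states listed: {q1, q2}
Counting: q1(1) q2(2)

2


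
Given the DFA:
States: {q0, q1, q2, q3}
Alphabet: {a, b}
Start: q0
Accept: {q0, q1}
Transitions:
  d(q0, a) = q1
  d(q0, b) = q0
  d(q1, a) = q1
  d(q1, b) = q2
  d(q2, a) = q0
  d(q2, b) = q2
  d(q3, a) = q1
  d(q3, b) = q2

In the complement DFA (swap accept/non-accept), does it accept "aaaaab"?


Trace: q0 -> q1 -> q1 -> q1 -> q1 -> q1 -> q2
Final: q2
Original accept: {q0, q1}
Complement: q2 is not in original accept

Yes, complement accepts (original rejects)


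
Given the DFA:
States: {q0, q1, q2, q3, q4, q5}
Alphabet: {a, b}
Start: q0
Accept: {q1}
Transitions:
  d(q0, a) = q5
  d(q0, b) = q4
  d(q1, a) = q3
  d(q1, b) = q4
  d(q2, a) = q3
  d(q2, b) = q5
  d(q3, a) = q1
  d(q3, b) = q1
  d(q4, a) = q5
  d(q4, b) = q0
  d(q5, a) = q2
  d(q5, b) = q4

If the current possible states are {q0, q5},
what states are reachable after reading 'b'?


Apply transition on 'b' from each current state:
  d(q0, b) = q4
  d(q5, b) = q4

{q4}


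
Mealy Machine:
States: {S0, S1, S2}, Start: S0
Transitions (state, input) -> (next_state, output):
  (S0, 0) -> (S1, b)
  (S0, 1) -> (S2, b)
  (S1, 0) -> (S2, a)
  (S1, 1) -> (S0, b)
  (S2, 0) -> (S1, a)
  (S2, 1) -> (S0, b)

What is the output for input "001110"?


Step-by-step:
  (S0, 0) -> (S1, b)
  (S1, 0) -> (S2, a)
  (S2, 1) -> (S0, b)
  (S0, 1) -> (S2, b)
  (S2, 1) -> (S0, b)
  (S0, 0) -> (S1, b)

"babbbb"


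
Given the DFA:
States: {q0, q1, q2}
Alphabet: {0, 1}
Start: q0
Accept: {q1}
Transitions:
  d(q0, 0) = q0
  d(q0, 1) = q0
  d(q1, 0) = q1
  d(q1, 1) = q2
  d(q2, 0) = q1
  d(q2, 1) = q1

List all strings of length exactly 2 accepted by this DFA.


All strings of length 2: 4 total
Accepted: 0

None


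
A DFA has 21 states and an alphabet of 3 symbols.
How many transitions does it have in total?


Each state has exactly one transition per symbol.
21 * 3 = 63

63


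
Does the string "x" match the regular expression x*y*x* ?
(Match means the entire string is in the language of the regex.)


|string| = 1; first = 'x'; last = 'x'

Yes, "x" matches x*y*x*


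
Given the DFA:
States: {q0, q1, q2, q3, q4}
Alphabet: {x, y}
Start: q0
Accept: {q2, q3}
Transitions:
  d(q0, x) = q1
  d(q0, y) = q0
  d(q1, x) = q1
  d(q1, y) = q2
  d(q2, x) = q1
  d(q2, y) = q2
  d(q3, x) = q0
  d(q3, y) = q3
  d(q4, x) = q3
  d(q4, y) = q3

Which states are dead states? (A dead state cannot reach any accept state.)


Forward reachability from each state:
  q0 -> reaches accept state q2 (live)
  q1 -> reaches accept state q2 (live)
  q2 -> reaches accept state q2 (live)
  q3 -> reaches accept state q2 (live)
  q4 -> reaches accept state q2 (live)

None (all states can reach an accept state)


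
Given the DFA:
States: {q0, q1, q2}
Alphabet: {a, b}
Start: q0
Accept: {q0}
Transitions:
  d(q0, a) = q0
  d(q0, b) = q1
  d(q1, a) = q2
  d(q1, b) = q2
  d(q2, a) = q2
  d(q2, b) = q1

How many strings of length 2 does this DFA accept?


Enumerating all length-2 strings:
  "aa" -> q0 [accept]
  "ab" -> q1 [reject]
  "ba" -> q2 [reject]
  "bb" -> q2 [reject]

1 out of 4


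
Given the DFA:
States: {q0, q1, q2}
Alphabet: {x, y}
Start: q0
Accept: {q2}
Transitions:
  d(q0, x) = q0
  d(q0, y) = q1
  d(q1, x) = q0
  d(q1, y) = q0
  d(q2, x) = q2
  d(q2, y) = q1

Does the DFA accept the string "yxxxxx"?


Trace: q0 -> q1 -> q0 -> q0 -> q0 -> q0 -> q0
Final state: q0
Accept states: {q2}

No, rejected (final state q0 is not an accept state)


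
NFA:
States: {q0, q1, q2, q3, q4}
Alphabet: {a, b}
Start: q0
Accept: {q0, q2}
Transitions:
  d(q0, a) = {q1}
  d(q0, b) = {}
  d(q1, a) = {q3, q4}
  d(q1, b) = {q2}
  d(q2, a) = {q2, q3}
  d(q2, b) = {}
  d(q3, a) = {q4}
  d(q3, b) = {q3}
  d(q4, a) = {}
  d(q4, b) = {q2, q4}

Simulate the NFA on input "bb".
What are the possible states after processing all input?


Start: {q0}
  --b--> {}
  --b--> {}

{} (empty set, no valid transitions)


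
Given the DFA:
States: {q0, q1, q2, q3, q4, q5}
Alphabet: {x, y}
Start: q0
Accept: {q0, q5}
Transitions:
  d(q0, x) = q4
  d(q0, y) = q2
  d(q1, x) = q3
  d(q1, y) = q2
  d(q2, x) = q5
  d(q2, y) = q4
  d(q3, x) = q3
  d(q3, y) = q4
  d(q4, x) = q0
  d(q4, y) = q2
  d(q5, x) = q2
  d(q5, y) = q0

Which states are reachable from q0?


BFS from q0:
  layer 0: {q0}
  layer 1: {q2, q4}
  layer 2: {q5}

{q0, q2, q4, q5}


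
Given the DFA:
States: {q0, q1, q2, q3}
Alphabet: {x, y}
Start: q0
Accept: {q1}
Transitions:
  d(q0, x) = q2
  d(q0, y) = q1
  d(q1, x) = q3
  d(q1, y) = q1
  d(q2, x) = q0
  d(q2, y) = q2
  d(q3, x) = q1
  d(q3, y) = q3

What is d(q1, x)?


Looking up transition d(q1, x)

q3


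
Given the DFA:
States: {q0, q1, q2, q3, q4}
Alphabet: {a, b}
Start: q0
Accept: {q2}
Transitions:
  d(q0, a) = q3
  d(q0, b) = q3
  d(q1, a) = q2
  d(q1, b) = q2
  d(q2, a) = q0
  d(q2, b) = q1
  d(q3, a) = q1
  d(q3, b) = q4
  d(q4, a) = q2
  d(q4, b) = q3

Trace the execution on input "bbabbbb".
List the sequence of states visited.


Input: bbabbbb
d(q0, b) = q3
d(q3, b) = q4
d(q4, a) = q2
d(q2, b) = q1
d(q1, b) = q2
d(q2, b) = q1
d(q1, b) = q2


q0 -> q3 -> q4 -> q2 -> q1 -> q2 -> q1 -> q2


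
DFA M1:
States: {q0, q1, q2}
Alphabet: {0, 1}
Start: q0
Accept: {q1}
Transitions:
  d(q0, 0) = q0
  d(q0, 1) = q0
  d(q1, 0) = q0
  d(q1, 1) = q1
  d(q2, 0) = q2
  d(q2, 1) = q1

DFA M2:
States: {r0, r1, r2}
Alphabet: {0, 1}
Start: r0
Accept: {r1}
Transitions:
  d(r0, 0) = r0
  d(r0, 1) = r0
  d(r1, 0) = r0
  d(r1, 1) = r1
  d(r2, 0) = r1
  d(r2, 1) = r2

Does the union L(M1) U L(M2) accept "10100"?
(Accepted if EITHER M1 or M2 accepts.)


M1: final=q0 accepted=False
M2: final=r0 accepted=False

No, union rejects (neither accepts)


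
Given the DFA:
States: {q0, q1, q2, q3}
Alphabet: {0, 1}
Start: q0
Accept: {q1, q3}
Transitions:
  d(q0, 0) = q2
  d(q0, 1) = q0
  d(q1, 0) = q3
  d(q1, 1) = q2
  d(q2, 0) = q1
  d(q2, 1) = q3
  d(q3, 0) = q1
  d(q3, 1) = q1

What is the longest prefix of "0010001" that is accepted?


Run the DFA, marking each prefix where the state is accepting:
  "" -> q0 [reject]
  "0" -> q2 [reject]
  "00" -> q1 [accept]
  "001" -> q2 [reject]
  "0010" -> q1 [accept]
  "00100" -> q3 [accept]
  "001000" -> q1 [accept]
  "0010001" -> q2 [reject]

"001000"


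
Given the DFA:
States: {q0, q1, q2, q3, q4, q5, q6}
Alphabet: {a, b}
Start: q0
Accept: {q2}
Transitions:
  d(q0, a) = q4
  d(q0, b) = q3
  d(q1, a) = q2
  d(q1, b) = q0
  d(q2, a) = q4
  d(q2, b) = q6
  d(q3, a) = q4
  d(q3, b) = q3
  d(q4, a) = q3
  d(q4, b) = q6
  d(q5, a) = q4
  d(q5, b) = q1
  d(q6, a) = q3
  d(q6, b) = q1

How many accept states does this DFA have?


Accept states listed: {q2}
Counting: q2(1)

1


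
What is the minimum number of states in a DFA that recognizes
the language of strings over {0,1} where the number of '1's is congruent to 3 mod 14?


States track (count of '1') mod 14.
Need 14 states: one per remainder 0..13; accept = remainder 3.

14


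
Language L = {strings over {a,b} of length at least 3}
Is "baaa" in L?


length = 4

Yes, "baaa" is in L


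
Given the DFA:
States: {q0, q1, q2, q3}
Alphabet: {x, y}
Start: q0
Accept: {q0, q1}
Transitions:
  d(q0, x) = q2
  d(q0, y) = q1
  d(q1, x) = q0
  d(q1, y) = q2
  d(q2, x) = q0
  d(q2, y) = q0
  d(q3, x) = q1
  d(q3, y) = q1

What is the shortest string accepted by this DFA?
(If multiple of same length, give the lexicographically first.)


BFS by string length (lex-first path to each state shown):
  len 0: q0<-""
Found accept state at length 0.

"" (empty string)


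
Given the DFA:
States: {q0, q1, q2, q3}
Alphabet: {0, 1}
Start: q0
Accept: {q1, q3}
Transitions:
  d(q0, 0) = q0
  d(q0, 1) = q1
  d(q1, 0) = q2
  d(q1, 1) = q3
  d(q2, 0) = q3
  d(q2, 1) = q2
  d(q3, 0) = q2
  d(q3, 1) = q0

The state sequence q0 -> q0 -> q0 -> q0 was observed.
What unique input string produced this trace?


Trace back each transition to find the symbol:
  q0 --[0]--> q0
  q0 --[0]--> q0
  q0 --[0]--> q0

"000"


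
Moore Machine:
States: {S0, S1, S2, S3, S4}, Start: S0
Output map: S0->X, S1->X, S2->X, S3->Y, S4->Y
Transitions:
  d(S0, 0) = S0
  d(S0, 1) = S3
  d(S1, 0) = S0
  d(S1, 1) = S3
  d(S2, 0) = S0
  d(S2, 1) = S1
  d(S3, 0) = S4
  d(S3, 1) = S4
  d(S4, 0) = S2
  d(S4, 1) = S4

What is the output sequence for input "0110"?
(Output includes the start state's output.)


Start: S0 (output X)
  --0--> S0 (output X)
  --1--> S3 (output Y)
  --1--> S4 (output Y)
  --0--> S2 (output X)

"XXYYX"


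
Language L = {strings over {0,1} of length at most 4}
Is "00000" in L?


length = 5

No, "00000" is not in L


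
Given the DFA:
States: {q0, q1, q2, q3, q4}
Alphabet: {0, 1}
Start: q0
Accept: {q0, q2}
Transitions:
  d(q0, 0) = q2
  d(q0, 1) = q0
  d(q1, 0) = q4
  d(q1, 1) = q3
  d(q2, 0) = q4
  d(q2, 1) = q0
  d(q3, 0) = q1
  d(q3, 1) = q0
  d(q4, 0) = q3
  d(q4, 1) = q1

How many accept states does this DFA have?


Accept states listed: {q0, q2}
Counting: q0(1) q2(2)

2


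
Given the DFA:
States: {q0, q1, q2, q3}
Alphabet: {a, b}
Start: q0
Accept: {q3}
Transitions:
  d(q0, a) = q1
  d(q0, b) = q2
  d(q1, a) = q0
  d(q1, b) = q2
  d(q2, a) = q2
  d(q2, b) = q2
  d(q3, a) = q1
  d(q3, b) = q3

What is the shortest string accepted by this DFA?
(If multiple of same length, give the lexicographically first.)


BFS by string length (lex-first path to each state shown):
  len 0: q0<-""
  len 1: q1<-"a", q2<-"b"
  len 2: q0<-"aa", q2<-"ab"
  len 3: q1<-"aaa", q2<-"aab"
  len 4: q0<-"aaaa", q2<-"aaab"
  len 5: q1<-"aaaaa", q2<-"aaaab"
  len 6: q0<-"aaaaaa", q2<-"aaaaab"
  len 7: q1<-"aaaaaaa", q2<-"aaaaaab"
  len 8: q0<-"aaaaaaaa", q2<-"aaaaaaab"

No string accepted (empty language)


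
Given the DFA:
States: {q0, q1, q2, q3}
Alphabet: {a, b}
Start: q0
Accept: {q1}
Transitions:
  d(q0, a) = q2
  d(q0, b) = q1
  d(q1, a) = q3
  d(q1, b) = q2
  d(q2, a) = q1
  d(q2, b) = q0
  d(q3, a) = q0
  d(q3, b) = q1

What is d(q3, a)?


Looking up transition d(q3, a)

q0


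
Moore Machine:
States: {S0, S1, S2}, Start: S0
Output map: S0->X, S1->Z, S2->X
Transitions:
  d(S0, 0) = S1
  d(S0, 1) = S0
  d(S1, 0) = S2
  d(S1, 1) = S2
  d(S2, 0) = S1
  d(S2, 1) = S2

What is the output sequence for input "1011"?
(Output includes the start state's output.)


Start: S0 (output X)
  --1--> S0 (output X)
  --0--> S1 (output Z)
  --1--> S2 (output X)
  --1--> S2 (output X)

"XXZXX"


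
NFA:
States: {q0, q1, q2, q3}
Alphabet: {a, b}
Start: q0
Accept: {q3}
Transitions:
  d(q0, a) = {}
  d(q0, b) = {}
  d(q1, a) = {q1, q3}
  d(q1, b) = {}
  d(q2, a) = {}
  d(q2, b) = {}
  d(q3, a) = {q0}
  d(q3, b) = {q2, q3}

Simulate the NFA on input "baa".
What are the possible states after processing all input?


Start: {q0}
  --b--> {}
  --a--> {}
  --a--> {}

{} (empty set, no valid transitions)


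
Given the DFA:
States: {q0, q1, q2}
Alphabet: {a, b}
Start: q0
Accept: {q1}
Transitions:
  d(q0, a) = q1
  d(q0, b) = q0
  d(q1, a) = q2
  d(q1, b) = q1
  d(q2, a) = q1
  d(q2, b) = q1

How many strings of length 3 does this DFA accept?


Enumerating all length-3 strings:
  "aaa" -> q1 [accept]
  "aab" -> q1 [accept]
  "aba" -> q2 [reject]
  "abb" -> q1 [accept]
  "baa" -> q2 [reject]
  "bab" -> q1 [accept]
  "bba" -> q1 [accept]
  "bbb" -> q0 [reject]

5 out of 8


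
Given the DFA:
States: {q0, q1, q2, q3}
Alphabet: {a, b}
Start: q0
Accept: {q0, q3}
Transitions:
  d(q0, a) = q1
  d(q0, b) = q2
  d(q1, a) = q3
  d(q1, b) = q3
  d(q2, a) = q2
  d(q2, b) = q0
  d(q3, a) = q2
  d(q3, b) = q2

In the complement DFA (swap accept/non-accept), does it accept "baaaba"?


Trace: q0 -> q2 -> q2 -> q2 -> q2 -> q0 -> q1
Final: q1
Original accept: {q0, q3}
Complement: q1 is not in original accept

Yes, complement accepts (original rejects)


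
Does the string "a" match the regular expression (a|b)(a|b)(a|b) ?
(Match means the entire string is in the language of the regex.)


|string| = 1; first = 'a'; last = 'a'

No, "a" does not match (a|b)(a|b)(a|b)


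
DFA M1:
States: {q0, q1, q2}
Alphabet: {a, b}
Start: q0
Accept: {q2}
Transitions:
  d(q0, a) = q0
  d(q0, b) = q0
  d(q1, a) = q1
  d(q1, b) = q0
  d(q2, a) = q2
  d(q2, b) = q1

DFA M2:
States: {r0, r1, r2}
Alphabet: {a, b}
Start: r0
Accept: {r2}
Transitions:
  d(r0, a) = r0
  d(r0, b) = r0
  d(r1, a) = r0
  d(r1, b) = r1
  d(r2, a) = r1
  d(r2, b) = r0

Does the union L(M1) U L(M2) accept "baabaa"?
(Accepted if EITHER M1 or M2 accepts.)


M1: final=q0 accepted=False
M2: final=r0 accepted=False

No, union rejects (neither accepts)


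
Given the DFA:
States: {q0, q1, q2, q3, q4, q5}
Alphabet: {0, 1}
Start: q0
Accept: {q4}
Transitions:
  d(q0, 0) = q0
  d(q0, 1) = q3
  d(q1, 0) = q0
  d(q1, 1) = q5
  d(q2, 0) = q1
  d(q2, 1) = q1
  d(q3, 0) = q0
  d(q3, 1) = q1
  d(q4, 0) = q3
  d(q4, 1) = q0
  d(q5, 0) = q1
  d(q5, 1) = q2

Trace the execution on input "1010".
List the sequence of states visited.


Input: 1010
d(q0, 1) = q3
d(q3, 0) = q0
d(q0, 1) = q3
d(q3, 0) = q0


q0 -> q3 -> q0 -> q3 -> q0


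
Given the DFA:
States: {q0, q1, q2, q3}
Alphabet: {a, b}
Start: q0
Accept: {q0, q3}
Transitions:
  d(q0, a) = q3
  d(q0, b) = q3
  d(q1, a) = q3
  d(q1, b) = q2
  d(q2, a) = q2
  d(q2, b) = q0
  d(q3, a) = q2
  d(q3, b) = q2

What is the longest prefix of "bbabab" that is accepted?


Run the DFA, marking each prefix where the state is accepting:
  "" -> q0 [accept]
  "b" -> q3 [accept]
  "bb" -> q2 [reject]
  "bba" -> q2 [reject]
  "bbab" -> q0 [accept]
  "bbaba" -> q3 [accept]
  "bbabab" -> q2 [reject]

"bbaba"


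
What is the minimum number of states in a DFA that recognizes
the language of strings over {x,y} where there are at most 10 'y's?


States: count = 0, 1, ..., 10 (all accepting; 11 states), plus a dead state for count > 10.
Total: 11 + 1 = 12.

12


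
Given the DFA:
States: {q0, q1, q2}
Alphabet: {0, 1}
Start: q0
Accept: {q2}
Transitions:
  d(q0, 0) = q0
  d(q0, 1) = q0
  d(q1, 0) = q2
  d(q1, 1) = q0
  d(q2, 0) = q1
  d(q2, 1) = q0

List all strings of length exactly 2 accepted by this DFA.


All strings of length 2: 4 total
Accepted: 0

None


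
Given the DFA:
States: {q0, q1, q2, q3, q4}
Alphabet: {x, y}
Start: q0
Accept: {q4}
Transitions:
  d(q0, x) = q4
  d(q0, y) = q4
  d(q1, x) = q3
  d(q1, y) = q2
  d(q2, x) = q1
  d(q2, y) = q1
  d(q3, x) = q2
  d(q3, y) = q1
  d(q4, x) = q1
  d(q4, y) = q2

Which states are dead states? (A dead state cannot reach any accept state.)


Forward reachability from each state:
  q0 -> reaches accept state q4 (live)
  q1 -> reaches {q1, q2, q3}, no accept state (dead)
  q2 -> reaches {q1, q2, q3}, no accept state (dead)
  q3 -> reaches {q1, q2, q3}, no accept state (dead)
  q4 -> reaches accept state q4 (live)

{q1, q2, q3}


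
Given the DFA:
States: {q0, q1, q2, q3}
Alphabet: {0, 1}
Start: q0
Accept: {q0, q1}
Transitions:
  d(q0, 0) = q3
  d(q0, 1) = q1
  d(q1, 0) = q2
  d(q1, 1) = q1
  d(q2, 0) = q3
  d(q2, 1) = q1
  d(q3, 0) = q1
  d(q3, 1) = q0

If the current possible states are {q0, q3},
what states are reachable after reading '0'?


Apply transition on '0' from each current state:
  d(q0, 0) = q3
  d(q3, 0) = q1

{q1, q3}


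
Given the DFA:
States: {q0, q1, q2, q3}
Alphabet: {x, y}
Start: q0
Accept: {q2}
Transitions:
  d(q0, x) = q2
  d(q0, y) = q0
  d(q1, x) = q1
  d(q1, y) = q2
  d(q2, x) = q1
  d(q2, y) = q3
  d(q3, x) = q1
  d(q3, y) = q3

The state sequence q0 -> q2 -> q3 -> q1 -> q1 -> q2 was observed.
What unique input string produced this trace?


Trace back each transition to find the symbol:
  q0 --[x]--> q2
  q2 --[y]--> q3
  q3 --[x]--> q1
  q1 --[x]--> q1
  q1 --[y]--> q2

"xyxxy"


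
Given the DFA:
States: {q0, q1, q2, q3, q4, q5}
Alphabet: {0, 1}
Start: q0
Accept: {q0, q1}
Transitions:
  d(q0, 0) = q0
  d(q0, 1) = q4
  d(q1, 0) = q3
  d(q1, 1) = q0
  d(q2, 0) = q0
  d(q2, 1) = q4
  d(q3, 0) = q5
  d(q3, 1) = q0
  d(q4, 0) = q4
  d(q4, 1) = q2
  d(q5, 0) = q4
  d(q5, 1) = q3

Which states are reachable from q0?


BFS from q0:
  layer 0: {q0}
  layer 1: {q4}
  layer 2: {q2}

{q0, q2, q4}


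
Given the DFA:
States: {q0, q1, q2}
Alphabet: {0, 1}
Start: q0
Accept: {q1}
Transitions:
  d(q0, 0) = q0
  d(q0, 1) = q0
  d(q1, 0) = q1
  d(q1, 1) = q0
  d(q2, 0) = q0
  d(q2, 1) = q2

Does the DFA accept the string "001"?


Trace: q0 -> q0 -> q0 -> q0
Final state: q0
Accept states: {q1}

No, rejected (final state q0 is not an accept state)


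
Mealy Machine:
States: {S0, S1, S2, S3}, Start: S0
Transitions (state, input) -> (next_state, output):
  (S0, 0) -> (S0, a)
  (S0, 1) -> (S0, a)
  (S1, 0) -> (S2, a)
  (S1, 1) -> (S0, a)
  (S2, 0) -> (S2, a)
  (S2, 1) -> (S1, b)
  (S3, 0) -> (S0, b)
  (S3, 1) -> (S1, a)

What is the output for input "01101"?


Step-by-step:
  (S0, 0) -> (S0, a)
  (S0, 1) -> (S0, a)
  (S0, 1) -> (S0, a)
  (S0, 0) -> (S0, a)
  (S0, 1) -> (S0, a)

"aaaaa"


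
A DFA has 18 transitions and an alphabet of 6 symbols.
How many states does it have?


Each state has exactly one transition per symbol.
states = transitions / |alphabet| = 18 / 6 = 3

3


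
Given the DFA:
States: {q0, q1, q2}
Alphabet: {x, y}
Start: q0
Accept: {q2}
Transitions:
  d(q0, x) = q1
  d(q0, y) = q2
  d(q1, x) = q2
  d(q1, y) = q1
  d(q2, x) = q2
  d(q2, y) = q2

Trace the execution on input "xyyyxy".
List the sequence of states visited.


Input: xyyyxy
d(q0, x) = q1
d(q1, y) = q1
d(q1, y) = q1
d(q1, y) = q1
d(q1, x) = q2
d(q2, y) = q2


q0 -> q1 -> q1 -> q1 -> q1 -> q2 -> q2


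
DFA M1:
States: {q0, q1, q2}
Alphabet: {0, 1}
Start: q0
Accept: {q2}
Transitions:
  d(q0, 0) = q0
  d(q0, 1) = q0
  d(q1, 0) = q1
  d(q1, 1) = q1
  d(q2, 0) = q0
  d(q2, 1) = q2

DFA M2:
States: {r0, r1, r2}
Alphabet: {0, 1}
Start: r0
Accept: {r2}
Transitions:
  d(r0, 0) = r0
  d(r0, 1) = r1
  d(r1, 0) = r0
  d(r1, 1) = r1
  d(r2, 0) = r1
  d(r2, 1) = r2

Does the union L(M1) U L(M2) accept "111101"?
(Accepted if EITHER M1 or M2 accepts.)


M1: final=q0 accepted=False
M2: final=r1 accepted=False

No, union rejects (neither accepts)


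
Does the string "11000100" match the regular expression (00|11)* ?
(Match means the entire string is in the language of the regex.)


|string| = 8; first = '1'; last = '0'

No, "11000100" does not match (00|11)*


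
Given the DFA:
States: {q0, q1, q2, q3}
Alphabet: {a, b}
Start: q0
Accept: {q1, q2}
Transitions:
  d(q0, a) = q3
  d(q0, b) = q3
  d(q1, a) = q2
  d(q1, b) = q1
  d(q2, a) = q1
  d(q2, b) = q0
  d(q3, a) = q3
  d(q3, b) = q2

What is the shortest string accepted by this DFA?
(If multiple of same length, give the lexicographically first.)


BFS by string length (lex-first path to each state shown):
  len 0: q0<-""
  len 1: q3<-"a"
  len 2: q2<-"ab", q3<-"aa"
Found accept state at length 2.

"ab"


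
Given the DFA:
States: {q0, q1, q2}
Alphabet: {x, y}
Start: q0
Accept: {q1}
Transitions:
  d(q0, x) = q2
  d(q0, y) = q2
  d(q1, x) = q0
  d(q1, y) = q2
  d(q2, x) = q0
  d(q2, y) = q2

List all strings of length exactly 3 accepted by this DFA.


All strings of length 3: 8 total
Accepted: 0

None


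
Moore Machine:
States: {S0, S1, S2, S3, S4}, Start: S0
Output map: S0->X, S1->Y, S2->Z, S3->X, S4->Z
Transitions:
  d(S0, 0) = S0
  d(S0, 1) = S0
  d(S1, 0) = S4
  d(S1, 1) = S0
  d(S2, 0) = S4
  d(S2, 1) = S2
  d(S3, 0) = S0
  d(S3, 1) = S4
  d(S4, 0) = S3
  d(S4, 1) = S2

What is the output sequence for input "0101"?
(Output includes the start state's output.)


Start: S0 (output X)
  --0--> S0 (output X)
  --1--> S0 (output X)
  --0--> S0 (output X)
  --1--> S0 (output X)

"XXXXX"


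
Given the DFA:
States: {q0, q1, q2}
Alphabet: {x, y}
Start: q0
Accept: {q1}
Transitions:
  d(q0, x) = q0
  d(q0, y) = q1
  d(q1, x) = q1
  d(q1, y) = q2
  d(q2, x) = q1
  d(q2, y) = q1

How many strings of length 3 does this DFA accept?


Enumerating all length-3 strings:
  "xxx" -> q0 [reject]
  "xxy" -> q1 [accept]
  "xyx" -> q1 [accept]
  "xyy" -> q2 [reject]
  "yxx" -> q1 [accept]
  "yxy" -> q2 [reject]
  "yyx" -> q1 [accept]
  "yyy" -> q1 [accept]

5 out of 8


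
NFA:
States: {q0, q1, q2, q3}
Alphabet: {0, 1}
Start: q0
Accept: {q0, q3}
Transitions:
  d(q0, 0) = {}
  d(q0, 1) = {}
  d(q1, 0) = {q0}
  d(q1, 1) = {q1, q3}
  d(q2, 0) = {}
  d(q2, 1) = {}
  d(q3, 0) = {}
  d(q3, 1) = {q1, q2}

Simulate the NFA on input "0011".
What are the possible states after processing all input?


Start: {q0}
  --0--> {}
  --0--> {}
  --1--> {}
  --1--> {}

{} (empty set, no valid transitions)


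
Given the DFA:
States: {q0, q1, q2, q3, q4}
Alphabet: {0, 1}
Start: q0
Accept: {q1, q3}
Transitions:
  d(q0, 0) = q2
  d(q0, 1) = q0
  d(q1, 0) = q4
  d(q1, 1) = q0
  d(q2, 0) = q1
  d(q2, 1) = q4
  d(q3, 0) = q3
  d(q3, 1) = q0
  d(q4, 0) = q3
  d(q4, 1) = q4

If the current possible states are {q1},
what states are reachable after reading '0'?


Apply transition on '0' from each current state:
  d(q1, 0) = q4

{q4}


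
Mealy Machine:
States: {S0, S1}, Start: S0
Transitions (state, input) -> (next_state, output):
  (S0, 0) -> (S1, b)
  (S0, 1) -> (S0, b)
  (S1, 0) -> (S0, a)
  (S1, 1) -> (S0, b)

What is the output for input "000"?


Step-by-step:
  (S0, 0) -> (S1, b)
  (S1, 0) -> (S0, a)
  (S0, 0) -> (S1, b)

"bab"


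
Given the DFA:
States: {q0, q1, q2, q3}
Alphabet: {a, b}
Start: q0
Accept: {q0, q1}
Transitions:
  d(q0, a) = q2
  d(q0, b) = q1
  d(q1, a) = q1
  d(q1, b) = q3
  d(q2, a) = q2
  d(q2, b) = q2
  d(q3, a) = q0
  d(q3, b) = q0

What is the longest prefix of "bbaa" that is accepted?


Run the DFA, marking each prefix where the state is accepting:
  "" -> q0 [accept]
  "b" -> q1 [accept]
  "bb" -> q3 [reject]
  "bba" -> q0 [accept]
  "bbaa" -> q2 [reject]

"bba"


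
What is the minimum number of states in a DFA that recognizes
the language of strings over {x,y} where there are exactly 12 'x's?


States: count = 0, 1, ..., 12 (that's 13 states), plus a dead state for count > 12.
Total: 13 + 1 = 14. Accept = count-12 state.

14


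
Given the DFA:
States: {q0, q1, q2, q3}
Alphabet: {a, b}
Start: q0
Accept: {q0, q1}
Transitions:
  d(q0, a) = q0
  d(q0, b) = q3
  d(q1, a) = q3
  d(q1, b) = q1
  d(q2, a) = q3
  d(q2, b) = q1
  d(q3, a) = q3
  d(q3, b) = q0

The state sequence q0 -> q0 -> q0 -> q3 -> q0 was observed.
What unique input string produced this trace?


Trace back each transition to find the symbol:
  q0 --[a]--> q0
  q0 --[a]--> q0
  q0 --[b]--> q3
  q3 --[b]--> q0

"aabb"


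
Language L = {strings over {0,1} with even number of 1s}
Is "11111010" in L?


count('1') = 6; 6 mod 2 = 0

Yes, "11111010" is in L


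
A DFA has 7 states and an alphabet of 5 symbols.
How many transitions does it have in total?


Each state has exactly one transition per symbol.
7 * 5 = 35

35


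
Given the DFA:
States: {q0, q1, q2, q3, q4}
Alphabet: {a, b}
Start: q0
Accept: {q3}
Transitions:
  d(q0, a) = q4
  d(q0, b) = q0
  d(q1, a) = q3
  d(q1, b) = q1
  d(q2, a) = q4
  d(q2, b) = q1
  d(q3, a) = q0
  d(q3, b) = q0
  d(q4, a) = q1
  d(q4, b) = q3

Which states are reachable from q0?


BFS from q0:
  layer 0: {q0}
  layer 1: {q4}
  layer 2: {q1, q3}

{q0, q1, q3, q4}


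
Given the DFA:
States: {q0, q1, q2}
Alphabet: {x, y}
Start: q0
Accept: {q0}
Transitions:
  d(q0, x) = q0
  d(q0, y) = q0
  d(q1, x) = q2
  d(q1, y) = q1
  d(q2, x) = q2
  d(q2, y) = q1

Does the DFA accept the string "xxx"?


Trace: q0 -> q0 -> q0 -> q0
Final state: q0
Accept states: {q0}

Yes, accepted (final state q0 is an accept state)


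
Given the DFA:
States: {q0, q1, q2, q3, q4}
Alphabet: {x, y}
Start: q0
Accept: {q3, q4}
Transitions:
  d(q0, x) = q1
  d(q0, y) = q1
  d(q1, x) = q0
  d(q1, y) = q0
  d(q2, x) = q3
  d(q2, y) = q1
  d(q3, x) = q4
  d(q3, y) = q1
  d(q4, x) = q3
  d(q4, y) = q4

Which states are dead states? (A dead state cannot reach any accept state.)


Forward reachability from each state:
  q0 -> reaches {q0, q1}, no accept state (dead)
  q1 -> reaches {q0, q1}, no accept state (dead)
  q2 -> reaches accept state q3 (live)
  q3 -> reaches accept state q3 (live)
  q4 -> reaches accept state q3 (live)

{q0, q1}


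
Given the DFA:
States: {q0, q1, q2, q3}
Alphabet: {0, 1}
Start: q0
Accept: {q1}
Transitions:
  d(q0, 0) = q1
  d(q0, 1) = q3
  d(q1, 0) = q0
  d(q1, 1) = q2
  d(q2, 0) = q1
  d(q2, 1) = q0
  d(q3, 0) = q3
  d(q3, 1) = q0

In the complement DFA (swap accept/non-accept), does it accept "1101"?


Trace: q0 -> q3 -> q0 -> q1 -> q2
Final: q2
Original accept: {q1}
Complement: q2 is not in original accept

Yes, complement accepts (original rejects)


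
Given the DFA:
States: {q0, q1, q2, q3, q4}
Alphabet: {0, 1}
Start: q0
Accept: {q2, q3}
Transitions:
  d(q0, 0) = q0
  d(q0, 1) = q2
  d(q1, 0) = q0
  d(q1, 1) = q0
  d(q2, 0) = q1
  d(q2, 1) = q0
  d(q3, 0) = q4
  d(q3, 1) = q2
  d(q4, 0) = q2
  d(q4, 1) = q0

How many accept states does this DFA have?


Accept states listed: {q2, q3}
Counting: q2(1) q3(2)

2


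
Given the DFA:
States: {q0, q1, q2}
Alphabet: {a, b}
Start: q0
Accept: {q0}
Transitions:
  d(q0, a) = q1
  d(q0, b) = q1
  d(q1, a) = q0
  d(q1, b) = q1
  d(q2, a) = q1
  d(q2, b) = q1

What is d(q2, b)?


Looking up transition d(q2, b)

q1


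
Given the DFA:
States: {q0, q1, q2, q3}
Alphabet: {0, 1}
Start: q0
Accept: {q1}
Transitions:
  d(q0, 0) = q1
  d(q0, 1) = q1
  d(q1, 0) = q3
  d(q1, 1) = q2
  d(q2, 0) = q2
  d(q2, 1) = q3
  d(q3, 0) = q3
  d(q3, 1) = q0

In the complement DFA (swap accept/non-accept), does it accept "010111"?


Trace: q0 -> q1 -> q2 -> q2 -> q3 -> q0 -> q1
Final: q1
Original accept: {q1}
Complement: q1 is in original accept

No, complement rejects (original accepts)


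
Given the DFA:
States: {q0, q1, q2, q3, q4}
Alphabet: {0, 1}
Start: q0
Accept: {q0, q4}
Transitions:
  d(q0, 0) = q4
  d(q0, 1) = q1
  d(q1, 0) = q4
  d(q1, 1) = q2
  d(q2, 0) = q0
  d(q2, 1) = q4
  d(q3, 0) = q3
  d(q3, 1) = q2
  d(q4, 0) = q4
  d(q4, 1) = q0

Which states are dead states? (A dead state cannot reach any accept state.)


Forward reachability from each state:
  q0 -> reaches accept state q0 (live)
  q1 -> reaches accept state q0 (live)
  q2 -> reaches accept state q0 (live)
  q3 -> reaches accept state q0 (live)
  q4 -> reaches accept state q0 (live)

None (all states can reach an accept state)


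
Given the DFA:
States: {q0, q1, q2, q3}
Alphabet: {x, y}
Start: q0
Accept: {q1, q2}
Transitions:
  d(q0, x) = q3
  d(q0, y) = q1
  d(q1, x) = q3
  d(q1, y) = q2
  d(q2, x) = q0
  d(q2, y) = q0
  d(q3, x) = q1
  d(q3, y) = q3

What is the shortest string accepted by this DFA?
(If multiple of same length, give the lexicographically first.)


BFS by string length (lex-first path to each state shown):
  len 0: q0<-""
  len 1: q1<-"y", q3<-"x"
Found accept state at length 1.

"y"


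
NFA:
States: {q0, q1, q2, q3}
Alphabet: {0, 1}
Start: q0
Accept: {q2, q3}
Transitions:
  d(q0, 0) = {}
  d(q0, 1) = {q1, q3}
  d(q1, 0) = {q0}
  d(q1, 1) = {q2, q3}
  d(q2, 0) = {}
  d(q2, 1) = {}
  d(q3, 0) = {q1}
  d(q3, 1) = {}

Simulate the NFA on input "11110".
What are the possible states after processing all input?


Start: {q0}
  --1--> {q1, q3}
  --1--> {q2, q3}
  --1--> {}
  --1--> {}
  --0--> {}

{} (empty set, no valid transitions)


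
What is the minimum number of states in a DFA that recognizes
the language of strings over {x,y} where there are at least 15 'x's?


States: count = 0, 1, ..., 14, and a final '>= 15' state.
Total: 15 + 1 = 16. Accept = '>= 15' state.

16


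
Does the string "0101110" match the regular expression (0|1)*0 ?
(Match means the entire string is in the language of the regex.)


|string| = 7; first = '0'; last = '0'

Yes, "0101110" matches (0|1)*0


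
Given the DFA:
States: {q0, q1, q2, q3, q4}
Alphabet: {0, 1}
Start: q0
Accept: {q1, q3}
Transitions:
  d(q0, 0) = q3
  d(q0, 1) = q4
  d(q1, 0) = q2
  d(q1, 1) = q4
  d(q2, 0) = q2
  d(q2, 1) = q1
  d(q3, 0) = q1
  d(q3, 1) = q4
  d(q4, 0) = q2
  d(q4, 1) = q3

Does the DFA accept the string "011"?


Trace: q0 -> q3 -> q4 -> q3
Final state: q3
Accept states: {q1, q3}

Yes, accepted (final state q3 is an accept state)


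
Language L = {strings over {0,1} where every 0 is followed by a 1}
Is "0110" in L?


'00' present: False; ends with '0': True

No, "0110" is not in L


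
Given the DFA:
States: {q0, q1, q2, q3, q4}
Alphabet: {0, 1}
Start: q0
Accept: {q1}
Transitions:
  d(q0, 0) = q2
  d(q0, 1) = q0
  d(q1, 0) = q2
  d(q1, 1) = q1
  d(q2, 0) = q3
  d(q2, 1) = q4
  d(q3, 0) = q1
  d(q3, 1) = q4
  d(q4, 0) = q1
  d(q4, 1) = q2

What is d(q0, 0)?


Looking up transition d(q0, 0)

q2


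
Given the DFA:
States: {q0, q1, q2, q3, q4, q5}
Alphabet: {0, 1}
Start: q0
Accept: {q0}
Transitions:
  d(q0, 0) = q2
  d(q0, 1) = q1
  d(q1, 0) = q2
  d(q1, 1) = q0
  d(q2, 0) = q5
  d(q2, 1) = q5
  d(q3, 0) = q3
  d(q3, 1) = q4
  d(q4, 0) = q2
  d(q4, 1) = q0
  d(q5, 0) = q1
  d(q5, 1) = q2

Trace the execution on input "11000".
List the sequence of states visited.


Input: 11000
d(q0, 1) = q1
d(q1, 1) = q0
d(q0, 0) = q2
d(q2, 0) = q5
d(q5, 0) = q1


q0 -> q1 -> q0 -> q2 -> q5 -> q1
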